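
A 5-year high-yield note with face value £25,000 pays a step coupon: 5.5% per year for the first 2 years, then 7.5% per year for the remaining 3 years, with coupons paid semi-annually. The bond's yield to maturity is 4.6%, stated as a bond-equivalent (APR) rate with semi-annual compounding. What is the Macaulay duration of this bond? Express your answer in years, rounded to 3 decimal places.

Periodic yield y = 0.023. Discount each cash flow and weight by its period:
  t   CF        PV=CF/(1+0.023)^t    t·PV
  1       687.50       672.0430       672.0430
  2       687.50       656.9335     1,313.8671
  3       687.50       642.1638     1,926.4913
  4       687.50       627.7261     2,510.9043
  5       937.50       836.7450     4,183.7248
  6       937.50       817.9325     4,907.5951
  7       937.50       799.5430     5,596.8012
  8       937.50       781.5670     6,252.5359
  9       937.50       763.9951     6,875.9559
  10   25,937.50    20,661.9724   206,619.7239
  Σ                 27,260.6214   240,859.6425
Price P = Σ PV = 27,260.6214.
Macaulay duration = Σ(t·PV) / P = 240,859.6425 / 27,260.6214 = 8.83544 half-year periods.
In years: 8.83544 / 2 = 4.41772 years.

4.418 years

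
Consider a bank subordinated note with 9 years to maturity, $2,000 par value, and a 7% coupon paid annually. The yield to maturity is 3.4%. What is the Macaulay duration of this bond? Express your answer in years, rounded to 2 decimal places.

Periodic yield y = 0.034. Discount each cash flow and weight by its year:
  t   CF        PV=CF/(1+0.034)^t    t·PV
  1       140.00       135.3965       135.3965
  2       140.00       130.9444       261.8888
  3       140.00       126.6387       379.9161
  4       140.00       122.4746       489.8982
  5       140.00       118.4473       592.2367
  6       140.00       114.5526       687.3154
  7       140.00       110.7858       775.5009
  8       140.00       107.1430       857.1438
  9     2,140.00     1,583.9043    14,255.1383
  Σ                  2,550.2872    18,434.4348
Price P = Σ PV = 2,550.2872.
Macaulay duration = Σ(t·PV) / P = 18,434.4348 / 2,550.2872 = 7.22838 years.

7.23 years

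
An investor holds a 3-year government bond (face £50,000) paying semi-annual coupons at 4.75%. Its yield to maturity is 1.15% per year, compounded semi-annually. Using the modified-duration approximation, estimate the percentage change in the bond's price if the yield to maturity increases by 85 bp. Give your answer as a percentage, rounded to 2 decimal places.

-2.40%

Periodic yield y = 0.00575. Modified duration first:
  t   CF        PV=CF/(1+0.00575)^t    t·PV
  1     1,187.50     1,180.7109     1,180.7109
  2     1,187.50     1,173.9606     2,347.9213
  3     1,187.50     1,167.2490     3,501.7469
  4     1,187.50     1,160.5756     4,642.3026
  5     1,187.50     1,153.9405     5,769.7024
  6    51,187.50    49,456.5334   296,739.2004
  Σ                 55,292.9700   314,181.5845
P = 55,292.9700; D_Mac = 5.68213 half-year periods = 2.84106 yrs; D_mod = 2.84106/(1+0.00575) = 2.82482 yrs.
ΔP/P ≈ -D_mod · Δy = -2.82482 × (+0.0085) = -0.024011 = -2.4011%.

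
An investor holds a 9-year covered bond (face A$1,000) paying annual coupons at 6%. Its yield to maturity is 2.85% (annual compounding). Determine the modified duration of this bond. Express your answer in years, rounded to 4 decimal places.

7.2147 years

Periodic yield y = 0.0285. First find Macaulay duration:
  t   CF        PV=CF/(1+0.0285)^t    t·PV
  1        60.00        58.3374        58.3374
  2        60.00        56.7208       113.4417
  3        60.00        55.1491       165.4473
  4        60.00        53.6209       214.4836
  5        60.00        52.1350       260.6752
  6        60.00        50.6904       304.1422
  7        60.00        49.2857       345.0001
  8        60.00        47.9200       383.3601
  9     1,060.00       823.1277     7,408.1490
  Σ                  1,246.9870     9,253.0366
P = 1,246.9870; Macaulay duration = 9,253.0366 / 1,246.9870 = 7.42031 years.
Modified duration = D_Mac / (1 + y) = 7.42031 / 1.0285 = 7.21470 years.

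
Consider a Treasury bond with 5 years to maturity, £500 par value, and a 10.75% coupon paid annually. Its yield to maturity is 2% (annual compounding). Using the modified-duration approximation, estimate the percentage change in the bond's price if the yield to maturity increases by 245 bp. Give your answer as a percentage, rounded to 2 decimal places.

-10.25%

Periodic yield y = 0.02. Modified duration first:
  t   CF        PV=CF/(1+0.02)^t    t·PV
  1        53.75        52.6961        52.6961
  2        53.75        51.6628       103.3256
  3        53.75        50.6498       151.9495
  4        53.75        49.6567       198.6268
  5       553.75       501.5484     2,507.7422
  Σ                    706.2139     3,014.3401
P = 706.2139; D_Mac = 4.26831 yrs; D_mod = 4.26831/(1+0.02) = 4.18462 yrs.
ΔP/P ≈ -D_mod · Δy = -4.18462 × (+0.0245) = -0.102523 = -10.2523%.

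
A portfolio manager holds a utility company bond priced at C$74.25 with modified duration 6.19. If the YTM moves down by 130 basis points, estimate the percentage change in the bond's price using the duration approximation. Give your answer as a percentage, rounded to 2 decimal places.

Duration approximation: ΔP/P ≈ -D_mod · Δy = -6.19 × (-0.013) = +0.080470.
As a percentage: +8.0470%.

+8.05%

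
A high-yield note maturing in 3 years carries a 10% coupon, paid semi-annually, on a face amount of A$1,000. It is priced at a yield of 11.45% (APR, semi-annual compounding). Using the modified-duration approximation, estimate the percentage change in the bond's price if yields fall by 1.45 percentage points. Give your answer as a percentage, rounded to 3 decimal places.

+3.645%

Periodic yield y = 0.05725. Modified duration first:
  t   CF        PV=CF/(1+0.05725)^t    t·PV
  1        50.00        47.2925        47.2925
  2        50.00        44.7316        89.4632
  3        50.00        42.3094       126.9282
  4        50.00        40.0184       160.0734
  5        50.00        37.8514       189.2568
  6     1,050.00       751.8360     4,511.0162
  Σ                    964.0393     5,124.0304
P = 964.0393; D_Mac = 5.31517 half-year periods = 2.65758 yrs; D_mod = 2.65758/(1+0.05725) = 2.51368 yrs.
ΔP/P ≈ -D_mod · Δy = -2.51368 × (-0.0145) = +0.036448 = +3.6448%.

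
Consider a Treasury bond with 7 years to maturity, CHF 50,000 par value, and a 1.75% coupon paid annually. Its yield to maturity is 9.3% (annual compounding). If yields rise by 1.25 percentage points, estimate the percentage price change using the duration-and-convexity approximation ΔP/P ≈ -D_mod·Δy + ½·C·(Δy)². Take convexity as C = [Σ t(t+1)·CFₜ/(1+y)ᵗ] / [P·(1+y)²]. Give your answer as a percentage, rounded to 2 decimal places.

-7.14%

With y = 0.093:
  t   CF        PV=CF/(1+0.093)^t    t·PV        t(t+1)·PV
  1       875.00       800.5489       800.5489       1,601.0979
  2       875.00       732.4327     1,464.8654       4,394.5962
  3       875.00       670.1123     2,010.3368       8,041.3472
  4       875.00       613.0945     2,452.3779      12,261.8896
  5       875.00       560.9282     2,804.6408      16,827.8448
  6       875.00       513.2005     3,079.2031      21,554.4215
  7    50,875.00    27,300.0403   191,100.2823   1,528,802.2584
  Σ                 31,190.3574   203,712.2552   1,593,483.4556
P = 31,190.3574; D_Mac = 6.53126 yrs; D_mod = 5.97553 yrs; C = 42.76484.
Duration effect: -5.97553 × (+0.0125) = -0.074694
Convexity effect: 0.5 × 42.76484 × (0.0125)² = +0.0033410
ΔP/P ≈ -0.074694 + 0.0033410 = -0.071353 = -7.1353%.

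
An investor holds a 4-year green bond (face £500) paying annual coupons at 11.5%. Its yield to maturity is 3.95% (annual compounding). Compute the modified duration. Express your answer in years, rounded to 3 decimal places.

3.360 years

Periodic yield y = 0.0395. First find Macaulay duration:
  t   CF        PV=CF/(1+0.0395)^t    t·PV
  1        57.50        55.3151        55.3151
  2        57.50        53.2131       106.4263
  3        57.50        51.1911       153.5733
  4       557.50       477.4709     1,909.8836
  Σ                    637.1902     2,225.1981
P = 637.1902; Macaulay duration = 2,225.1981 / 637.1902 = 3.49220 years.
Modified duration = D_Mac / (1 + y) = 3.49220 / 1.0395 = 3.35950 years.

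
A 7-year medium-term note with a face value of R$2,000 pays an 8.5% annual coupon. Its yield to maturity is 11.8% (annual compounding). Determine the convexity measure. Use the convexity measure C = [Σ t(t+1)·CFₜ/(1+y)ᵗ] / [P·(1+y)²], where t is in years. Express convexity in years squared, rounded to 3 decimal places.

31.587

With y = 0.118:
  t   CF        PV=CF/(1+0.118)^t    t·PV        t(t+1)·PV
  1       170.00       152.0572       152.0572         304.1145
  2       170.00       136.0083       272.0165         816.0496
  3       170.00       121.6532       364.9596       1,459.8383
  4       170.00       108.8132       435.2529       2,176.2646
  5       170.00        97.3285       486.6424       2,919.8541
  6       170.00        87.0559       522.3353       3,656.3469
  7     2,170.00       993.9559     6,957.6912      55,661.5295
  Σ                  1,696.8722     9,190.9551      66,993.9976
P = 1,696.8722.
Convexity = Σ t(t+1)·PV / [P·(1+y)²] = 66,993.9976 / (1,696.8722 × 1.249924) = 31.58662.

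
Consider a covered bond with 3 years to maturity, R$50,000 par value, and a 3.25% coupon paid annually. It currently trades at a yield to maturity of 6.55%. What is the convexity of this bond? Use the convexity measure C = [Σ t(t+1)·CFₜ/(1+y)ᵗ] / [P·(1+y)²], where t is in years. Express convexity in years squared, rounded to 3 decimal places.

10.110

With y = 0.0655:
  t   CF        PV=CF/(1+0.0655)^t    t·PV        t(t+1)·PV
  1     1,625.00     1,525.1056     1,525.1056       3,050.2112
  2     1,625.00     1,431.3520     2,862.7041       8,588.1122
  3    51,625.00    42,677.5719   128,032.7157     512,130.8626
  Σ                 45,634.0295   132,420.5253     523,769.1859
P = 45,634.0295.
Convexity = Σ t(t+1)·PV / [P·(1+y)²] = 523,769.1859 / (45,634.0295 × 1.135290) = 10.10984.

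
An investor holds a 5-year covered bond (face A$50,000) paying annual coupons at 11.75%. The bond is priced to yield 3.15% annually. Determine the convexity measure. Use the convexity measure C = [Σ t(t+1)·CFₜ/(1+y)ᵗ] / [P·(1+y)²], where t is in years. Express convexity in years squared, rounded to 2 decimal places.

22.25

With y = 0.0315:
  t   CF        PV=CF/(1+0.0315)^t    t·PV        t(t+1)·PV
  1     5,875.00     5,695.5889     5,695.5889      11,391.1779
  2     5,875.00     5,521.6568    11,043.3135      33,129.9406
  3     5,875.00     5,353.0361    16,059.1084      64,236.4335
  4     5,875.00     5,189.5648    20,758.2593     103,791.2966
  5    55,875.00    47,848.8357   239,244.1785   1,435,465.0710
  Σ                 69,608.6824   292,800.4486   1,648,013.9195
P = 69,608.6824.
Convexity = Σ t(t+1)·PV / [P·(1+y)²] = 1,648,013.9195 / (69,608.6824 × 1.063992) = 22.25148.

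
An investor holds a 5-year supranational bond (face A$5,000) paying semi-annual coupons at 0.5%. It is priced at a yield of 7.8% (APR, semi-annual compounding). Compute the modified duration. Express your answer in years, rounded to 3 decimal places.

Periodic yield y = 0.039. First find Macaulay duration:
  t   CF        PV=CF/(1+0.039)^t    t·PV
  1        12.50        12.0308        12.0308
  2        12.50        11.5792        23.1584
  3        12.50        11.1446        33.4337
  4        12.50        10.7262        42.9050
  5        12.50        10.3236        51.6181
  6        12.50         9.9361        59.6167
  7        12.50         9.5632        66.9421
  8        12.50         9.2042        73.6335
  9        12.50         8.8587        79.7283
  10    5,012.50     3,418.9985    34,189.9850
  Σ                  3,512.3651    34,633.0517
P = 3,512.3651; Macaulay duration = 34,633.0517 / 3,512.3651 = 9.86032 half-year periods = 4.93016 years.
Modified duration = D_Mac / (1 + y) = 4.93016 / 1.039 = 4.74510 years.

4.745 years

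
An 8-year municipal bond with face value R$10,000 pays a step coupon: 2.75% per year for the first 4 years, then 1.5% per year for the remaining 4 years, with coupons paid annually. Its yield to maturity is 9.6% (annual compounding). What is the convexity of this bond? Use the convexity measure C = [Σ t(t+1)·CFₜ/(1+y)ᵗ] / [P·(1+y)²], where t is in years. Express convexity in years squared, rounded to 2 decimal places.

51.23

With y = 0.096:
  t   CF        PV=CF/(1+0.096)^t    t·PV        t(t+1)·PV
  1       275.00       250.9124       250.9124         501.8248
  2       275.00       228.9347       457.8694       1,373.6081
  3       275.00       208.8820       626.6460       2,506.5841
  4       275.00       190.5858       762.3431       3,811.7155
  5       150.00        94.8503       474.2513       2,845.5076
  6       150.00        86.5422       519.2532       3,634.7724
  7       150.00        78.9619       552.7330       4,421.8643
  8    10,150.00     4,875.0785    39,000.6276     351,005.6486
  Σ                  6,014.7476    42,644.6360     370,101.5253
P = 6,014.7476.
Convexity = Σ t(t+1)·PV / [P·(1+y)²] = 370,101.5253 / (6,014.7476 × 1.201216) = 51.22505.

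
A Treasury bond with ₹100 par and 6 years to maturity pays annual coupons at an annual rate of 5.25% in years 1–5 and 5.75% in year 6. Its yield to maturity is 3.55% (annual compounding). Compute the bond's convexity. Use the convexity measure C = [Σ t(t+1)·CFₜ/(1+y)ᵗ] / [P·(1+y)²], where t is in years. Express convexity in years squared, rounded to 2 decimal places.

With y = 0.0355:
  t   CF        PV=CF/(1+0.0355)^t    t·PV        t(t+1)·PV
  1         5.25         5.0700         5.0700          10.1400
  2         5.25         4.8962         9.7924          29.3772
  3         5.25         4.7283        14.1850          56.7401
  4         5.25         4.5662        18.2650          91.3248
  5         5.25         4.4097        22.0485         132.2909
  6       105.75        85.7788       514.6726       3,602.7079
  Σ                    109.4493       584.0334       3,922.5810
P = 109.4493.
Convexity = Σ t(t+1)·PV / [P·(1+y)²] = 3,922.5810 / (109.4493 × 1.072260) = 33.42404.

33.42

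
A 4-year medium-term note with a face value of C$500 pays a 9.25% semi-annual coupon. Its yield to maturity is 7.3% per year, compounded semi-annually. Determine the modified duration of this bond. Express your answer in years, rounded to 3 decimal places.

3.332 years

Periodic yield y = 0.0365. First find Macaulay duration:
  t   CF        PV=CF/(1+0.0365)^t    t·PV
  1       23.125        22.3107        22.3107
  2       23.125        21.5250        43.0500
  3       23.125        20.7670        62.3010
  4       23.125        20.0357        80.1428
  5       23.125        19.3301        96.6507
  6       23.125        18.6494       111.8967
  7       23.125        17.9927       125.9490
  8      523.125       392.6911     3,141.5285
  Σ                    533.3017     3,683.8294
P = 533.3017; Macaulay duration = 3,683.8294 / 533.3017 = 6.90759 half-year periods = 3.45379 years.
Modified duration = D_Mac / (1 + y) = 3.45379 / 1.0365 = 3.33217 years.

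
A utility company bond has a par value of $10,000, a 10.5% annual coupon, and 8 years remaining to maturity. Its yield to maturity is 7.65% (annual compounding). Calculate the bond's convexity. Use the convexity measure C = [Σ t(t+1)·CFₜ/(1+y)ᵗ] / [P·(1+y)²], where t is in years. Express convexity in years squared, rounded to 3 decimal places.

41.407

With y = 0.0765:
  t   CF        PV=CF/(1+0.0765)^t    t·PV        t(t+1)·PV
  1     1,050.00       975.3832       975.3832       1,950.7664
  2     1,050.00       906.0689     1,812.1378       5,436.4135
  3     1,050.00       841.6804     2,525.0411      10,100.1644
  4     1,050.00       781.8675     3,127.4700      15,637.3500
  5     1,050.00       726.3052     3,631.5258      21,789.1547
  6     1,050.00       674.6913     4,048.1477      28,337.0336
  7     1,050.00       626.7453     4,387.2168      35,097.7347
  8    11,050.00     6,127.0300    49,016.2398     441,146.1579
  Σ                 11,659.7716    69,523.1622     559,494.7752
P = 11,659.7716.
Convexity = Σ t(t+1)·PV / [P·(1+y)²] = 559,494.7752 / (11,659.7716 × 1.158852) = 41.40740.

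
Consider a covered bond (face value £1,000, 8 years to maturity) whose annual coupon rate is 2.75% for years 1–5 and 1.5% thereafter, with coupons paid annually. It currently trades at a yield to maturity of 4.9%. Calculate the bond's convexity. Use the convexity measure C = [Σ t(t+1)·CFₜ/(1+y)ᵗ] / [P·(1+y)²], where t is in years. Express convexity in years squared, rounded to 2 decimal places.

57.24

With y = 0.049:
  t   CF        PV=CF/(1+0.049)^t    t·PV        t(t+1)·PV
  1        27.50        26.2154        26.2154          52.4309
  2        27.50        24.9909        49.9818         149.9453
  3        27.50        23.8235        71.4706         285.8824
  4        27.50        22.7107        90.8428         454.2142
  5        27.50        21.6499       108.2493         649.4960
  6        15.00        11.2574        67.5444         472.8111
  7        15.00        10.7316        75.1209         600.9673
  8     1,015.00       692.2487     5,537.9894      49,841.9050
  Σ                    833.6281     6,027.4148      52,507.6523
P = 833.6281.
Convexity = Σ t(t+1)·PV / [P·(1+y)²] = 52,507.6523 / (833.6281 × 1.100401) = 57.23995.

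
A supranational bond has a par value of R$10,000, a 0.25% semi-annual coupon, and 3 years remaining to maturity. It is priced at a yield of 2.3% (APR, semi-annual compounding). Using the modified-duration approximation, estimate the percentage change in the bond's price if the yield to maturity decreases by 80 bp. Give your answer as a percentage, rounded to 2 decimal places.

+2.37%

Periodic yield y = 0.0115. Modified duration first:
  t   CF        PV=CF/(1+0.0115)^t    t·PV
  1        12.50        12.3579        12.3579
  2        12.50        12.2174        24.4348
  3        12.50        12.0785        36.2354
  4        12.50        11.9412        47.7646
  5        12.50        11.8054        59.0270
  6    10,012.50     9,348.6135    56,091.6812
  Σ                  9,409.0138    56,271.5009
P = 9,409.0138; D_Mac = 5.98059 half-year periods = 2.99030 yrs; D_mod = 2.99030/(1+0.0115) = 2.95630 yrs.
ΔP/P ≈ -D_mod · Δy = -2.95630 × (-0.008) = +0.023650 = +2.3650%.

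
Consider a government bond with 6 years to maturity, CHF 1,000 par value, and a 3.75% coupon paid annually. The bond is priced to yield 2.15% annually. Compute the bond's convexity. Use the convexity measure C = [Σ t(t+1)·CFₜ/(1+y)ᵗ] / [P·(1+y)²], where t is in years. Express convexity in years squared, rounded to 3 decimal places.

With y = 0.0215:
  t   CF        PV=CF/(1+0.0215)^t    t·PV        t(t+1)·PV
  1        37.50        36.7107        36.7107          73.4214
  2        37.50        35.9381        71.8761         215.6283
  3        37.50        35.1816       105.5449         422.1798
  4        37.50        34.4412       137.7646         688.8232
  5        37.50        33.7163       168.5813       1,011.4878
  6     1,037.50       913.1831     5,479.0988      38,353.6914
  Σ                  1,089.1710     5,999.5765      40,765.2320
P = 1,089.1710.
Convexity = Σ t(t+1)·PV / [P·(1+y)²] = 40,765.2320 / (1,089.1710 × 1.043462) = 35.86882.

35.869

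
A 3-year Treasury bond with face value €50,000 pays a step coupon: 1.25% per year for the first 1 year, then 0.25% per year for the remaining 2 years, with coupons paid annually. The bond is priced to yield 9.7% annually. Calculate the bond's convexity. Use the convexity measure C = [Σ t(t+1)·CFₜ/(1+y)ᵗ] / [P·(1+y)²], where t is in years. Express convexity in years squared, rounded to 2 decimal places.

With y = 0.097:
  t   CF        PV=CF/(1+0.097)^t    t·PV        t(t+1)·PV
  1       625.00       569.7356       569.7356       1,139.4713
  2       125.00       103.8716       207.7432         623.2295
  3    50,125.00    37,969.4672   113,908.4016     455,633.6063
  Σ                 38,643.0744   114,685.8804     457,396.3071
P = 38,643.0744.
Convexity = Σ t(t+1)·PV / [P·(1+y)²] = 457,396.3071 / (38,643.0744 × 1.203409) = 9.83576.

9.84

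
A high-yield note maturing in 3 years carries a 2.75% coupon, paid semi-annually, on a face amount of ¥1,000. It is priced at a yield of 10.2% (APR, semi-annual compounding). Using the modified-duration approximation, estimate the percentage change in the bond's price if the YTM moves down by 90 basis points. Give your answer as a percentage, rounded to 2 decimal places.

+2.47%

Periodic yield y = 0.051. Modified duration first:
  t   CF        PV=CF/(1+0.051)^t    t·PV
  1        13.75        13.0828        13.0828
  2        13.75        12.4479        24.8959
  3        13.75        11.8439        35.5317
  4        13.75        11.2692        45.0767
  5        13.75        10.7223        53.6116
  6     1,013.75       752.1675     4,513.0051
  Σ                    811.5336     4,685.2037
P = 811.5336; D_Mac = 5.77327 half-year periods = 2.88664 yrs; D_mod = 2.88664/(1+0.051) = 2.74656 yrs.
ΔP/P ≈ -D_mod · Δy = -2.74656 × (-0.009) = +0.024719 = +2.4719%.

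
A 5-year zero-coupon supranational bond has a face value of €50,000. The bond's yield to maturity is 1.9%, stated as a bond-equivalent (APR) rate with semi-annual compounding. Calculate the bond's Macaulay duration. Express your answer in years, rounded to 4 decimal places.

5.0000 years

A zero-coupon bond has a single cash flow at maturity, so its Macaulay duration equals its maturity: 5 years.
(Equivalently: 10 semi-annual periods ÷ 2 = 5 years.)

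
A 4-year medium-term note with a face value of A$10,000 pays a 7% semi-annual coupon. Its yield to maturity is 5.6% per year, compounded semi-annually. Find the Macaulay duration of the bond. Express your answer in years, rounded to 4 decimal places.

Periodic yield y = 0.028. Discount each cash flow and weight by its period:
  t   CF        PV=CF/(1+0.028)^t    t·PV
  1       350.00       340.4669       340.4669
  2       350.00       331.1935       662.3870
  3       350.00       322.1727       966.5180
  4       350.00       313.3975     1,253.5902
  5       350.00       304.8614     1,524.3071
  6       350.00       296.5578     1,779.3468
  7       350.00       288.4804     2,019.3625
  8    10,350.00     8,298.4204    66,387.3632
  Σ                 10,495.5506    74,933.3417
Price P = Σ PV = 10,495.5506.
Macaulay duration = Σ(t·PV) / P = 74,933.3417 / 10,495.5506 = 7.13953 half-year periods.
In years: 7.13953 / 2 = 3.56977 years.

3.5698 years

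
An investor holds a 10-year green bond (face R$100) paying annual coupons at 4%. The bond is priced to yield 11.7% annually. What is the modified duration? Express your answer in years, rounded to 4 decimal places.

6.9776 years

Periodic yield y = 0.117. First find Macaulay duration:
  t   CF        PV=CF/(1+0.117)^t    t·PV
  1         4.00         3.5810         3.5810
  2         4.00         3.2059         6.4119
  3         4.00         2.8701         8.6104
  4         4.00         2.5695        10.2780
  5         4.00         2.3004        11.5018
  6         4.00         2.0594        12.3564
  7         4.00         1.8437        12.9058
  8         4.00         1.6506        13.2046
  9         4.00         1.4777        13.2992
  10      104.00        34.3955       343.9550
  Σ                     55.9538       436.1039
P = 55.9538; Macaulay duration = 436.1039 / 55.9538 = 7.79401 years.
Modified duration = D_Mac / (1 + y) = 7.79401 / 1.117 = 6.97762 years.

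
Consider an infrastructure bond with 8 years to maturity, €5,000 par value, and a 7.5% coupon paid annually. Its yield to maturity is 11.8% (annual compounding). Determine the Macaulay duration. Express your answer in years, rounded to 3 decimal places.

Periodic yield y = 0.118. Discount each cash flow and weight by its year:
  t   CF        PV=CF/(1+0.118)^t    t·PV
  1       375.00       335.4204       335.4204
  2       375.00       300.0182       600.0365
  3       375.00       268.3526       805.0579
  4       375.00       240.0292       960.1167
  5       375.00       214.6952     1,073.4758
  6       375.00       192.0350     1,152.2102
  7       375.00       171.7666     1,202.3660
  8     5,375.00     2,202.1355    17,617.0841
  Σ                  3,924.4527    23,745.7675
Price P = Σ PV = 3,924.4527.
Macaulay duration = Σ(t·PV) / P = 23,745.7675 / 3,924.4527 = 6.05072 years.

6.051 years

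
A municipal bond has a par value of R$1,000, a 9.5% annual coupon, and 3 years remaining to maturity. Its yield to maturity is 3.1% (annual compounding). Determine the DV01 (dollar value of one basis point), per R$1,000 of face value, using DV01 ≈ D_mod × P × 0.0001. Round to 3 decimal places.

Periodic yield y = 0.031.
  t   CF        PV=CF/(1+0.031)^t    t·PV
  1        95.00        92.1435        92.1435
  2        95.00        89.3730       178.7460
  3     1,095.00       999.1671     2,997.5013
  Σ                  1,180.6836     3,268.3908
P = 1,180.6836; D_Mac = 2.76822 yrs; D_mod = 2.68498 yrs.
DV01 ≈ 2.68498 × 1,180.6836 × 0.0001 = 0.317012.

R$0.317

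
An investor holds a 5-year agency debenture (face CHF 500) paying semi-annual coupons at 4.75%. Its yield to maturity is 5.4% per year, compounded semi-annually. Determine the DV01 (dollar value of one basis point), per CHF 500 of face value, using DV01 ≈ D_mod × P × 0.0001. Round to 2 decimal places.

CHF 0.21

Periodic yield y = 0.027.
  t   CF        PV=CF/(1+0.027)^t    t·PV
  1       11.875        11.5628        11.5628
  2       11.875        11.2588        22.5176
  3       11.875        10.9628        32.8885
  4       11.875        10.6746        42.6984
  5       11.875        10.3940        51.9698
  6       11.875        10.1207        60.7243
  7       11.875         9.8546        68.9824
  8       11.875         9.5956        76.7644
  9       11.875         9.3433        84.0896
  10     511.875       392.1566     3,921.5656
  Σ                    485.9238     4,373.7635
P = 485.9238; D_Mac = 9.00093 half-year periods = 4.50046 yrs; D_mod = 4.38214 yrs.
DV01 ≈ 4.38214 × 485.9238 × 0.0001 = 0.212939.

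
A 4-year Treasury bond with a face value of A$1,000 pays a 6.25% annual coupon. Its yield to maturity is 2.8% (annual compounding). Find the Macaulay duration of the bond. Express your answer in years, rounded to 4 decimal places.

Periodic yield y = 0.028. Discount each cash flow and weight by its year:
  t   CF        PV=CF/(1+0.028)^t    t·PV
  1        62.50        60.7977        60.7977
  2        62.50        59.1417       118.2834
  3        62.50        57.5308       172.5925
  4     1,062.50       951.3854     3,805.5416
  Σ                  1,128.8556     4,157.2151
Price P = Σ PV = 1,128.8556.
Macaulay duration = Σ(t·PV) / P = 4,157.2151 / 1,128.8556 = 3.68268 years.

3.6827 years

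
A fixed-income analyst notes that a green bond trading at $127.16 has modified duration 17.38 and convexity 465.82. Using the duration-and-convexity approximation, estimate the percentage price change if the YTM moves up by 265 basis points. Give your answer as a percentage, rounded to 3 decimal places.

Duration effect: -D_mod·Δy = -17.38 × (+0.0265) = -0.460570
Convexity effect: ½·C·(Δy)² = 0.5 × 465.82 × (0.0265)² = +0.1635610475
ΔP/P ≈ -0.460570 + 0.1635610475 = -0.2970089525
= -29.70089525%.

-29.701%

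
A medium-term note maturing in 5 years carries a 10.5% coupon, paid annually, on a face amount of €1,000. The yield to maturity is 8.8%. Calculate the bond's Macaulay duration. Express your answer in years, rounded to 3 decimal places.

Periodic yield y = 0.088. Discount each cash flow and weight by its year:
  t   CF        PV=CF/(1+0.088)^t    t·PV
  1       105.00        96.5074        96.5074
  2       105.00        88.7016       177.4032
  3       105.00        81.5272       244.5816
  4       105.00        74.9331       299.7324
  5     1,105.00       724.7994     3,623.9968
  Σ                  1,066.4686     4,442.2214
Price P = Σ PV = 1,066.4686.
Macaulay duration = Σ(t·PV) / P = 4,442.2214 / 1,066.4686 = 4.16536 years.

4.165 years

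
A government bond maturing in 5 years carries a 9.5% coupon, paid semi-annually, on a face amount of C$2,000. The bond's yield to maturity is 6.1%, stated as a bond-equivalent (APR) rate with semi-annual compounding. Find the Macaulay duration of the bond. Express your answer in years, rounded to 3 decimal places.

4.162 years

Periodic yield y = 0.0305. Discount each cash flow and weight by its period:
  t   CF        PV=CF/(1+0.0305)^t    t·PV
  1        95.00        92.1883        92.1883
  2        95.00        89.4597       178.9195
  3        95.00        86.8120       260.4359
  4        95.00        84.2426       336.9703
  5        95.00        81.7492       408.7461
  6        95.00        79.3297       475.9780
  7        95.00        76.9817       538.8721
  8        95.00        74.7033       597.6262
  9        95.00        72.4923       652.4303
  10    2,095.00     1,551.3296    15,513.2955
  Σ                  2,289.2882    19,055.4622
Price P = Σ PV = 2,289.2882.
Macaulay duration = Σ(t·PV) / P = 19,055.4622 / 2,289.2882 = 8.32375 half-year periods.
In years: 8.32375 / 2 = 4.16187 years.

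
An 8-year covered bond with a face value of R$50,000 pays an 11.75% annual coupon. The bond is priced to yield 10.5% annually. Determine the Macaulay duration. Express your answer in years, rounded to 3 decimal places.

Periodic yield y = 0.105. Discount each cash flow and weight by its year:
  t   CF        PV=CF/(1+0.105)^t    t·PV
  1     5,875.00     5,316.7421     5,316.7421
  2     5,875.00     4,811.5313     9,623.0626
  3     5,875.00     4,354.3270    13,062.9809
  4     5,875.00     3,940.5674    15,762.2696
  5     5,875.00     3,566.1243    17,830.6217
  6     5,875.00     3,227.2618    19,363.5710
  7     5,875.00     2,920.5990    20,444.1927
  8    55,875.00    25,137.3396   201,098.7166
  Σ                 53,274.4924   302,502.1571
Price P = Σ PV = 53,274.4924.
Macaulay duration = Σ(t·PV) / P = 302,502.1571 / 53,274.4924 = 5.67818 years.

5.678 years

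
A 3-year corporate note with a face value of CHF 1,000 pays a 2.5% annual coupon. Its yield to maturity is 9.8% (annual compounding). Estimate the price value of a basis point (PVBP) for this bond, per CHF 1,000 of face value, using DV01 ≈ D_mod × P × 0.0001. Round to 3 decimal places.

Periodic yield y = 0.098.
  t   CF        PV=CF/(1+0.098)^t    t·PV
  1        25.00        22.7687        22.7687
  2        25.00        20.7365        41.4730
  3     1,025.00       774.3135     2,322.9406
  Σ                    817.8187     2,387.1822
P = 817.8187; D_Mac = 2.91896 yrs; D_mod = 2.65844 yrs.
DV01 ≈ 2.65844 × 817.8187 × 0.0001 = 0.217412.

CHF 0.217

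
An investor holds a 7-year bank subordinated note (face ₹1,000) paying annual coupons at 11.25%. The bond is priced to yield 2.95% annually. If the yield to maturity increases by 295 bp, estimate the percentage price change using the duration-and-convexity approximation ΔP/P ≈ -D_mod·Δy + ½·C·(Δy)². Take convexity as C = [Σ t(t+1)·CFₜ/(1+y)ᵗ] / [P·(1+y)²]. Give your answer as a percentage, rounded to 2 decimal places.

With y = 0.0295:
  t   CF        PV=CF/(1+0.0295)^t    t·PV        t(t+1)·PV
  1       112.50       109.2763       109.2763         218.5527
  2       112.50       106.1451       212.2901         636.8704
  3       112.50       103.1035       309.3105       1,237.2422
  4       112.50       100.1491       400.5965       2,002.9823
  5       112.50        97.2794       486.3969       2,918.3812
  6       112.50        94.4919       566.9512       3,968.6583
  7     1,112.50       907.6440     6,353.5083      50,828.0666
  Σ                  1,518.0893     8,438.3299      61,810.7537
P = 1,518.0893; D_Mac = 5.55852 yrs; D_mod = 5.39924 yrs; C = 38.41617.
Duration effect: -5.39924 × (+0.0295) = -0.159278
Convexity effect: 0.5 × 38.41617 × (0.0295)² = +0.0167158
ΔP/P ≈ -0.159278 + 0.0167158 = -0.142562 = -14.2562%.

-14.26%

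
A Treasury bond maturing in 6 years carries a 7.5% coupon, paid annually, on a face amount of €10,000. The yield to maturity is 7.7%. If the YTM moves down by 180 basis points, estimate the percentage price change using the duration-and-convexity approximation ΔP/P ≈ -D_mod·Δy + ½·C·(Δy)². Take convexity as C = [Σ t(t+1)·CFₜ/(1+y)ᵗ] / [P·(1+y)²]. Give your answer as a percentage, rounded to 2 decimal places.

+8.89%

With y = 0.077:
  t   CF        PV=CF/(1+0.077)^t    t·PV        t(t+1)·PV
  1       750.00       696.3788       696.3788       1,392.7577
  2       750.00       646.5913     1,293.1826       3,879.5478
  3       750.00       600.3633     1,801.0900       7,204.3599
  4       750.00       557.4404     2,229.7616      11,148.8082
  5       750.00       517.5863     2,587.9313      15,527.5881
  6    10,750.00     6,888.3348    41,330.0085     289,310.0597
  Σ                  9,906.6949    49,938.3529     328,463.1213
P = 9,906.6949; D_Mac = 5.04087 yrs; D_mod = 4.68047 yrs; C = 28.58422.
Duration effect: -4.68047 × (-0.018) = +0.084249
Convexity effect: 0.5 × 28.58422 × (-0.018)² = +0.0046306
ΔP/P ≈ +0.084249 + 0.0046306 = +0.088879 = +8.8879%.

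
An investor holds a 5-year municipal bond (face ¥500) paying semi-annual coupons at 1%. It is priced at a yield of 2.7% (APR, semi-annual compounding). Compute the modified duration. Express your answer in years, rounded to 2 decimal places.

4.82 years

Periodic yield y = 0.0135. First find Macaulay duration:
  t   CF        PV=CF/(1+0.0135)^t    t·PV
  1         2.50         2.4667         2.4667
  2         2.50         2.4338         4.8677
  3         2.50         2.4014         7.2043
  4         2.50         2.3694         9.4777
  5         2.50         2.3379        11.6894
  6         2.50         2.3067        13.8404
  7         2.50         2.2760        15.9321
  8         2.50         2.2457        17.9655
  9         2.50         2.2158        19.9420
  10      502.50       439.4389     4,394.3894
  Σ                    460.4924     4,497.7751
P = 460.4924; Macaulay duration = 4,497.7751 / 460.4924 = 9.76732 half-year periods = 4.88366 years.
Modified duration = D_Mac / (1 + y) = 4.88366 / 1.0135 = 4.81861 years.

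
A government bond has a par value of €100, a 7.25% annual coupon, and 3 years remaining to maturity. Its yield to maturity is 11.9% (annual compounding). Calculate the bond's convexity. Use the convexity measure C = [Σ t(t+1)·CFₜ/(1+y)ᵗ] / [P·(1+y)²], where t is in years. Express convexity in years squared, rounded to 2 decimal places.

8.69

With y = 0.119:
  t   CF        PV=CF/(1+0.119)^t    t·PV        t(t+1)·PV
  1         7.25         6.4790         6.4790          12.9580
  2         7.25         5.7900        11.5800          34.7399
  3       107.25        76.5433       229.6298         918.5193
  Σ                     88.8123       247.6888         966.2172
P = 88.8123.
Convexity = Σ t(t+1)·PV / [P·(1+y)²] = 966.2172 / (88.8123 × 1.252161) = 8.68844.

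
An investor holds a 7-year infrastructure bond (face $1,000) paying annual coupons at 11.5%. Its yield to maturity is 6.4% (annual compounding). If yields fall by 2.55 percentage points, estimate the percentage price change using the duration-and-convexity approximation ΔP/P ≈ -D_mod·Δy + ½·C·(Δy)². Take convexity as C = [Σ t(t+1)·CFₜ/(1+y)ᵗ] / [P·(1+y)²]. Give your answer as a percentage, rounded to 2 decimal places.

+14.05%

With y = 0.064:
  t   CF        PV=CF/(1+0.064)^t    t·PV        t(t+1)·PV
  1       115.00       108.0827       108.0827         216.1654
  2       115.00       101.5815       203.1630         609.4889
  3       115.00        95.4713       286.4140       1,145.6559
  4       115.00        89.7287       358.9148       1,794.5738
  5       115.00        84.3315       421.6574       2,529.9443
  6       115.00        79.2589       475.5534       3,328.8740
  7     1,115.00       722.2432     5,055.7025      40,445.6201
  Σ                  1,280.6978     6,909.4878      50,070.3225
P = 1,280.6978; D_Mac = 5.39510 yrs; D_mod = 5.07058 yrs; C = 34.53428.
Duration effect: -5.07058 × (-0.0255) = +0.129300
Convexity effect: 0.5 × 34.53428 × (-0.0255)² = +0.0112280
ΔP/P ≈ +0.129300 + 0.0112280 = +0.140528 = +14.0528%.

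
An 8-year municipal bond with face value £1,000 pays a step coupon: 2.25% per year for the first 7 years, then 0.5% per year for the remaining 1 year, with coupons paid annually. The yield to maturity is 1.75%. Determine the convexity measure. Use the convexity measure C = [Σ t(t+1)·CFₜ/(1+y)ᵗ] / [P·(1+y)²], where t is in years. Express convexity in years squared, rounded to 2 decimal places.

With y = 0.0175:
  t   CF        PV=CF/(1+0.0175)^t    t·PV        t(t+1)·PV
  1        22.50        22.1130        22.1130          44.2260
  2        22.50        21.7327        43.4654         130.3962
  3        22.50        21.3589        64.0768         256.3070
  4        22.50        20.9916        83.9663         419.8313
  5        22.50        20.6305       103.1527         618.9160
  6        22.50        20.2757       121.6542         851.5797
  7        22.50        19.9270       139.4889       1,115.9112
  8     1,005.00       874.7636     6,998.1090      62,982.9814
  Σ                  1,021.7931     7,576.0263      66,420.1488
P = 1,021.7931.
Convexity = Σ t(t+1)·PV / [P·(1+y)²] = 66,420.1488 / (1,021.7931 × 1.035306) = 62.78676.

62.79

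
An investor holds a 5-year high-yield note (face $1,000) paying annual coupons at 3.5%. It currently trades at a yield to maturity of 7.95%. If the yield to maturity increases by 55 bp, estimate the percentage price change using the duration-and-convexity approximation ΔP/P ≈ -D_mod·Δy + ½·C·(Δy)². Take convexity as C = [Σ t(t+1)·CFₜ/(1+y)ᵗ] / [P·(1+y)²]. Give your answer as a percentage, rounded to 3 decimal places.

-2.326%

With y = 0.0795:
  t   CF        PV=CF/(1+0.0795)^t    t·PV        t(t+1)·PV
  1        35.00        32.4224        32.4224          64.8448
  2        35.00        30.0347        60.0693         180.2080
  3        35.00        27.8228        83.4683         333.8730
  4        35.00        25.7737       103.0950         515.4748
  5     1,035.00       706.0364     3,530.1822      21,181.0932
  Σ                    822.0900     3,809.2372      22,275.4939
P = 822.0900; D_Mac = 4.63360 yrs; D_mod = 4.29236 yrs; C = 23.25213.
Duration effect: -4.29236 × (+0.0055) = -0.023608
Convexity effect: 0.5 × 23.25213 × (0.0055)² = +0.0003517
ΔP/P ≈ -0.023608 + 0.0003517 = -0.023256 = -2.3256%.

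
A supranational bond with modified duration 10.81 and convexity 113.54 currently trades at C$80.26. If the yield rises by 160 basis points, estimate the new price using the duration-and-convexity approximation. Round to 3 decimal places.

C$67.545

Duration effect: -D_mod·Δy = -10.81 × (+0.016) = -0.172960
Convexity effect: ½·C·(Δy)² = 0.5 × 113.54 × (0.016)² = +0.01453312
ΔP/P ≈ -0.172960 + 0.01453312 = -0.15842688
New price ≈ 80.26 × (1 - 0.15842688) = 67.5446586112.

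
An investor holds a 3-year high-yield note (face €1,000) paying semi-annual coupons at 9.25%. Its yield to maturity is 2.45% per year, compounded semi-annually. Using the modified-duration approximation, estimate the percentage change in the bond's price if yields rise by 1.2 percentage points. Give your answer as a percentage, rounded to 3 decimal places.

Periodic yield y = 0.01225. Modified duration first:
  t   CF        PV=CF/(1+0.01225)^t    t·PV
  1        46.25        45.6903        45.6903
  2        46.25        45.1374        90.2747
  3        46.25        44.5911       133.7734
  4        46.25        44.0515       176.2060
  5        46.25        43.5184       217.5919
  6     1,046.25       972.5429     5,835.2573
  Σ                  1,195.5315     6,498.7936
P = 1,195.5315; D_Mac = 5.43590 half-year periods = 2.71795 yrs; D_mod = 2.71795/(1+0.01225) = 2.68506 yrs.
ΔP/P ≈ -D_mod · Δy = -2.68506 × (+0.012) = -0.032221 = -3.2221%.

-3.222%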